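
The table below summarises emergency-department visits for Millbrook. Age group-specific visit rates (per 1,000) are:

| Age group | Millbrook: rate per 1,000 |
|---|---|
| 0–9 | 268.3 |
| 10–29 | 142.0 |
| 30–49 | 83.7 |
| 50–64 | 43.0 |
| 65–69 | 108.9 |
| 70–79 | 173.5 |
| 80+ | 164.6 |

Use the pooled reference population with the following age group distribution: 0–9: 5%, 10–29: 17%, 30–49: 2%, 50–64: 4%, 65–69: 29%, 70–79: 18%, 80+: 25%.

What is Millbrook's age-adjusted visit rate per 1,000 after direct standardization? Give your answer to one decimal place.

144.9

Standard weights: 0.05, 0.17, 0.02, 0.04, 0.29, 0.18, 0.25.
Standardized rate: 0.0500×268.3 + 0.1700×142.0 + 0.0200×83.7 + 0.0400×43.0 + 0.2900×108.9 + 0.1800×173.5 + 0.2500×164.6 = 144.9100 per 1,000.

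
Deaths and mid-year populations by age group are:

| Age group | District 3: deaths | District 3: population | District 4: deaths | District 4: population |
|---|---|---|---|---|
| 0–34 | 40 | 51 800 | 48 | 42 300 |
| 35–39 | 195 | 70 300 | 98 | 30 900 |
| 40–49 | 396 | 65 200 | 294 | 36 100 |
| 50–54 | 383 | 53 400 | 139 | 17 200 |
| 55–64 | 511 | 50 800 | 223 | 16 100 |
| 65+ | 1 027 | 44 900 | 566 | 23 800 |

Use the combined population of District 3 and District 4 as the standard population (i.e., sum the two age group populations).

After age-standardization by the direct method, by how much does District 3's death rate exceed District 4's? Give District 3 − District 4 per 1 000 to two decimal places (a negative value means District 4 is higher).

-1.32

Age-specific rates per 1 000 for District 3: 0.772, 2.774, 6.074, 7.172, 10.059, 22.873.
For District 4: 1.135, 3.172, 8.144, 8.081, 13.851, 23.782.
Combined standard total = 502 800; weights = 0.1872, 0.2013, 0.2015, 0.1404, 0.1331, 0.1366.
District 3: 0.1872×0.772 + 0.2013×2.774 + 0.2015×6.074 + 0.1404×7.172 + 0.1331×10.059 + 0.1366×22.873 = 7.3972 per 1 000.
District 4: 0.1872×1.135 + 0.2013×3.172 + 0.2015×8.144 + 0.1404×8.081 + 0.1331×13.851 + 0.1366×23.782 = 8.7186 per 1 000.
Difference = 7.3972 − 8.7186 = -1.3213.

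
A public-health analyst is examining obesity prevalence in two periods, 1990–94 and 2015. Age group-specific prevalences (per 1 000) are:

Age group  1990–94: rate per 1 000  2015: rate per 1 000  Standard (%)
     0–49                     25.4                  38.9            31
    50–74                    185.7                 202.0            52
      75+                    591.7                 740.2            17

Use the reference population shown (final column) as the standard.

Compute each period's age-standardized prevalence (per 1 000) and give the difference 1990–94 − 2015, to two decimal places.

-37.91

Standard weights: 0.31, 0.52, 0.17.
1990–94: 0.3100×25.4 + 0.5200×185.7 + 0.1700×591.7 = 205.0270 per 1 000.
2015: 0.3100×38.9 + 0.5200×202.0 + 0.1700×740.2 = 242.9330 per 1 000.
Difference = 205.0270 − 242.9330 = -37.9060.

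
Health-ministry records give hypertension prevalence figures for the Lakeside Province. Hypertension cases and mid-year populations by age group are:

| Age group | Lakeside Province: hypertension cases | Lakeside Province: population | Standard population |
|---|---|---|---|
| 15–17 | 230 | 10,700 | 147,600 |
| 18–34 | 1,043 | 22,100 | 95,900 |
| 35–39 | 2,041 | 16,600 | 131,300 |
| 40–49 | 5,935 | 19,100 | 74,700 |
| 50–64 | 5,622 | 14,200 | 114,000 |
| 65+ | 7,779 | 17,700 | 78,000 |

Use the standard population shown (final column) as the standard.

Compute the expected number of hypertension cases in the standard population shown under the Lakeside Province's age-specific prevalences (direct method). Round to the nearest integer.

126469

Age-specific rates per 1,000 for the Lakeside Province: 21.495, 47.195, 122.952, 310.733, 395.915, 439.492.
Expected hypertension cases = Σ (standard pop × age-specific rate ÷ 1,000)
= 147,600×21.495/1,000 + 95,900×47.195/1,000 + 131,300×122.952/1,000 + 74,700×310.733/1,000 + 114,000×395.915/1,000 + 78,000×439.492/1,000
= 3172.71 + 4525.96 + 16143.57 + 23211.75 + 45134.37 + 34280.34 = 126468.70.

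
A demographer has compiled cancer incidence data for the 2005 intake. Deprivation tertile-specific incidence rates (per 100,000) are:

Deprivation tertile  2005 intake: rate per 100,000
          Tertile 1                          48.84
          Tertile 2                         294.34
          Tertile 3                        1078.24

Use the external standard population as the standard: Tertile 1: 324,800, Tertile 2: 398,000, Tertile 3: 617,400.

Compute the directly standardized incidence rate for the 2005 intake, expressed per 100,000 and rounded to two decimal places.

Standard total = 1,340,200; weights = 0.2424, 0.2970, 0.4607.
Standardized rate: 0.2424×48.84 + 0.2970×294.34 + 0.4607×1078.24 = 595.9677 per 100,000.

595.97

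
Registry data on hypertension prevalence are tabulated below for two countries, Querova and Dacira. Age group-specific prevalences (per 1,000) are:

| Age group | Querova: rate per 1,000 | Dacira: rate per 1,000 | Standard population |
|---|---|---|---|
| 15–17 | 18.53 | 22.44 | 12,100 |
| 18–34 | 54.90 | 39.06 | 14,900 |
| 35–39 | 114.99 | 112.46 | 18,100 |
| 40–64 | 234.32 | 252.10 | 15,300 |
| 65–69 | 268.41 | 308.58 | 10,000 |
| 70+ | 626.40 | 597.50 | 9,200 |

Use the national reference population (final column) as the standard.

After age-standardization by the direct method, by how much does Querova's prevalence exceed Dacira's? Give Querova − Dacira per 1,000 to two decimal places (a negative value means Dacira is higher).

Standard total = 79,600; weights = 0.1520, 0.1872, 0.2274, 0.1922, 0.1256, 0.1156.
Querova: 0.1520×18.53 + 0.1872×54.90 + 0.2274×114.99 + 0.1922×234.32 + 0.1256×268.41 + 0.1156×626.40 = 190.3972 per 1,000.
Dacira: 0.1520×22.44 + 0.1872×39.06 + 0.2274×112.46 + 0.1922×252.10 + 0.1256×308.58 + 0.1156×597.50 = 192.5751 per 1,000.
Difference = 190.3972 − 192.5751 = -2.1778.

-2.18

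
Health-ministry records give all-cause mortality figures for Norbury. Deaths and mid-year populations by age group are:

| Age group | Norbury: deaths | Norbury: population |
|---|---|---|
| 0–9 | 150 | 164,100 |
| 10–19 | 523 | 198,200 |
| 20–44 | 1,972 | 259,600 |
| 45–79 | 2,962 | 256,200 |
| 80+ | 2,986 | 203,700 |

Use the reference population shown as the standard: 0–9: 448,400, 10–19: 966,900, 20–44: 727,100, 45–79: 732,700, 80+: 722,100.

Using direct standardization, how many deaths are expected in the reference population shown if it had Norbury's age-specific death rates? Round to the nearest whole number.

27541

Age-specific rates per 100,000 for Norbury: 91.41, 263.87, 759.63, 1156.13, 1465.88.
Expected deaths = Σ (standard pop × age-specific rate ÷ 100,000)
= 448,400×91.41/100,000 + 966,900×263.87/100,000 + 727,100×759.63/100,000 + 732,700×1156.13/100,000 + 722,100×1465.88/100,000
= 409.87 + 2551.41 + 5523.27 + 8470.95 + 10585.13 = 27540.63.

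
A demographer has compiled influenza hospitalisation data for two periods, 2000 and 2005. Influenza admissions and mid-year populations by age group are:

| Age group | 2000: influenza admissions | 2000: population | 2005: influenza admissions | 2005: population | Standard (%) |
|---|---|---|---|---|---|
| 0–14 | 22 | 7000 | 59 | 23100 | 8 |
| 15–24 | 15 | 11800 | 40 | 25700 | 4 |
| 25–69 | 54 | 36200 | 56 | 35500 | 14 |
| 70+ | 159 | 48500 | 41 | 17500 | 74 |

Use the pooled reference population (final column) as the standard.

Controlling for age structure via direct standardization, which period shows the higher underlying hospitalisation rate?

Age-specific rates per 100000 for 2000: 314.29, 127.12, 149.17, 327.84.
For 2005: 255.41, 155.64, 157.75, 234.29.
Standard weights: 0.08, 0.04, 0.14, 0.74.
2000: 0.0800×314.29 + 0.0400×127.12 + 0.1400×149.17 + 0.7400×327.84 = 293.7095 per 100000.
2005: 0.0800×255.41 + 0.0400×155.64 + 0.1400×157.75 + 0.7400×234.29 = 222.1145 per 100000.

2000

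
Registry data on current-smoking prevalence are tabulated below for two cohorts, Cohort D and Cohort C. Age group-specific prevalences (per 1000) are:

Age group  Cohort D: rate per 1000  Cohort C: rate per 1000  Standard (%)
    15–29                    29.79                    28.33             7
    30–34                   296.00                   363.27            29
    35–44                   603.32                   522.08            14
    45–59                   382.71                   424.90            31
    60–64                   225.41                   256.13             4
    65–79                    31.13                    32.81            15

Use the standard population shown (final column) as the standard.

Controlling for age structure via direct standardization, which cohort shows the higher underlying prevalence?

Cohort C

Standard weights: 0.07, 0.29, 0.14, 0.31, 0.04, 0.15.
Cohort D: 0.0700×29.79 + 0.2900×296.00 + 0.1400×603.32 + 0.3100×382.71 + 0.0400×225.41 + 0.1500×31.13 = 304.7161 per 1000.
Cohort C: 0.0700×28.33 + 0.2900×363.27 + 0.1400×522.08 + 0.3100×424.90 + 0.0400×256.13 + 0.1500×32.81 = 327.3083 per 1000.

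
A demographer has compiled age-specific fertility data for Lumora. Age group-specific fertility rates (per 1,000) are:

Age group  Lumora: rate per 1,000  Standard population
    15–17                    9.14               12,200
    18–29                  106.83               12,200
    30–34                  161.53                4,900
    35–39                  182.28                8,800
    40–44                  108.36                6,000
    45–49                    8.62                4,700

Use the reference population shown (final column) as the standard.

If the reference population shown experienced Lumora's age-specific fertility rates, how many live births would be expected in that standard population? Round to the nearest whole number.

4501

Expected live births = Σ (standard pop × age-specific rate ÷ 1,000)
= 12,200×9.14/1,000 + 12,200×106.83/1,000 + 4,900×161.53/1,000 + 8,800×182.28/1,000 + 6,000×108.36/1,000 + 4,700×8.62/1,000
= 111.51 + 1303.33 + 791.50 + 1604.06 + 650.16 + 40.51 = 4501.07.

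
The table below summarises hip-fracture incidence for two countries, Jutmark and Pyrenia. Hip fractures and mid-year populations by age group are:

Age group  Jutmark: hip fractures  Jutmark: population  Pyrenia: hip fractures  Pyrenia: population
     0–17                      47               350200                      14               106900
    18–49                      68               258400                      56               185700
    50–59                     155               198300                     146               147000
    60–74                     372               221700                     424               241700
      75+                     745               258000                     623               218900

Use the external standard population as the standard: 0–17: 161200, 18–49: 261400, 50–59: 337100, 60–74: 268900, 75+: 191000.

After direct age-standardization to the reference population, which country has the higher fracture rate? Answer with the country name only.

Age-specific rates per 100000 for Jutmark: 13.42, 26.32, 78.16, 167.79, 288.76.
For Pyrenia: 13.10, 30.16, 99.32, 175.42, 284.60.
Standard total = 1219600; weights = 0.1322, 0.2143, 0.2764, 0.2205, 0.1566.
Jutmark: 0.1322×13.42 + 0.2143×26.32 + 0.2764×78.16 + 0.2205×167.79 + 0.1566×288.76 = 111.2370 per 100000.
Pyrenia: 0.1322×13.10 + 0.2143×30.16 + 0.2764×99.32 + 0.2205×175.42 + 0.1566×284.60 = 118.8961 per 100000.

Pyrenia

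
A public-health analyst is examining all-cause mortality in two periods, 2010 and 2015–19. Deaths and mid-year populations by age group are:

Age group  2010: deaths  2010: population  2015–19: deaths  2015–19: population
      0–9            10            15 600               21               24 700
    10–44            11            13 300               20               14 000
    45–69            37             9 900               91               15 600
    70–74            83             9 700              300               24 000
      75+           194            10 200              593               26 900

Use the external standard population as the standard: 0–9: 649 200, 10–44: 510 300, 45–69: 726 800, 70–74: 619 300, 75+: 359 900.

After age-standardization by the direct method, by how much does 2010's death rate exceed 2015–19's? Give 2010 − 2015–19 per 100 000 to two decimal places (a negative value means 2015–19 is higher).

Age-specific rates per 100 000 for 2010: 64.10, 82.71, 373.74, 855.67, 1901.96.
For 2015–19: 85.02, 142.86, 583.33, 1250.00, 2204.46.
Standard total = 2 865 500; weights = 0.2266, 0.1781, 0.2536, 0.2161, 0.1256.
2010: 0.2266×64.10 + 0.1781×82.71 + 0.2536×373.74 + 0.2161×855.67 + 0.1256×1901.96 = 547.8573 per 100 000.
2015–19: 0.2266×85.02 + 0.1781×142.86 + 0.2536×583.33 + 0.2161×1250.00 + 0.1256×2204.46 = 739.6867 per 100 000.
Difference = 547.8573 − 739.6867 = -191.8294.

-191.83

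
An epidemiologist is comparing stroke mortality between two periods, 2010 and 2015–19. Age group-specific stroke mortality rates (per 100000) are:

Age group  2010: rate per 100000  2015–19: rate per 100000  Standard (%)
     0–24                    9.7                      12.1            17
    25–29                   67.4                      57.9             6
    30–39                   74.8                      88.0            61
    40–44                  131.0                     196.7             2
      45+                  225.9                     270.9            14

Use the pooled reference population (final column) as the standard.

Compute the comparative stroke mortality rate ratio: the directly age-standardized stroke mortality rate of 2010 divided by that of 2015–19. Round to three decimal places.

Standard weights: 0.17, 0.06, 0.61, 0.02, 0.14.
2010: 0.1700×9.7 + 0.0600×67.4 + 0.6100×74.8 + 0.0200×131.0 + 0.1400×225.9 = 85.5670 per 100000.
2015–19: 0.1700×12.1 + 0.0600×57.9 + 0.6100×88.0 + 0.0200×196.7 + 0.1400×270.9 = 101.0710 per 100000.
Ratio = 85.5670 ÷ 101.0710 = 0.84660.

0.847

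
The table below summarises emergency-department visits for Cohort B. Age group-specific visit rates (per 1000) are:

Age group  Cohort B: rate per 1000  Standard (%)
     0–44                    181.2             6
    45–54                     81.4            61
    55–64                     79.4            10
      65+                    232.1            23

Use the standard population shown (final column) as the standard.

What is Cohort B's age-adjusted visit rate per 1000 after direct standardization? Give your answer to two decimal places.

121.85

Standard weights: 0.06, 0.61, 0.10, 0.23.
Standardized rate: 0.0600×181.2 + 0.6100×81.4 + 0.1000×79.4 + 0.2300×232.1 = 121.8490 per 1000.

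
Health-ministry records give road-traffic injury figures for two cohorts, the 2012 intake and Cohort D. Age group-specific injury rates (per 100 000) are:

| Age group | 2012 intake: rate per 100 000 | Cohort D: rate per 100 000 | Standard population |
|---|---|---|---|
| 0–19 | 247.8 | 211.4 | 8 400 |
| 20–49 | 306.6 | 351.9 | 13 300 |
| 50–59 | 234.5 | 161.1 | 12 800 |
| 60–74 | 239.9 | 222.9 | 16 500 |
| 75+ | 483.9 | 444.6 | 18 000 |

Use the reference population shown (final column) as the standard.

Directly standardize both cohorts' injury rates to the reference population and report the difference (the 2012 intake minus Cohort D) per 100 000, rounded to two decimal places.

Standard total = 69 000; weights = 0.1217, 0.1928, 0.1855, 0.2391, 0.2609.
The 2012 intake: 0.1217×247.8 + 0.1928×306.6 + 0.1855×234.5 + 0.2391×239.9 + 0.2609×483.9 = 316.3688 per 100 000.
Cohort D: 0.1217×211.4 + 0.1928×351.9 + 0.1855×161.1 + 0.2391×222.9 + 0.2609×444.6 = 292.7357 per 100 000.
Difference = 316.3688 − 292.7357 = 23.6332.

23.63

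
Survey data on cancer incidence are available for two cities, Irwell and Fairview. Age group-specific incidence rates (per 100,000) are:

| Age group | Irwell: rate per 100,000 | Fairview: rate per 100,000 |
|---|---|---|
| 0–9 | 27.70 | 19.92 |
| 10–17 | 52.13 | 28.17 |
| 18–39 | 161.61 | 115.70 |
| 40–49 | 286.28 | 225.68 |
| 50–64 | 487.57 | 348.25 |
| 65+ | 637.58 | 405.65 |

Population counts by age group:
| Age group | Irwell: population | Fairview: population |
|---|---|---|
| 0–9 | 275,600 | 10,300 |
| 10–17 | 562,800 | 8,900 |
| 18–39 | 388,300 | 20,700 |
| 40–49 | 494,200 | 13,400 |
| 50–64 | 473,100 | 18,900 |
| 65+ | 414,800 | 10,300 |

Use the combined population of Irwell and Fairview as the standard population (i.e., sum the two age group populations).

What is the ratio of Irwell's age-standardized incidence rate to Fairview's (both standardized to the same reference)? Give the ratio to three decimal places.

Combined standard total = 2,691,300; weights = 0.1062, 0.2124, 0.1520, 0.1886, 0.1828, 0.1580.
Irwell: 0.1062×27.70 + 0.2124×52.13 + 0.1520×161.61 + 0.1886×286.28 + 0.1828×487.57 + 0.1580×637.58 = 282.4122 per 100,000.
Fairview: 0.1062×19.92 + 0.2124×28.17 + 0.1520×115.70 + 0.1886×225.68 + 0.1828×348.25 + 0.1580×405.65 = 195.9860 per 100,000.
Ratio = 282.4122 ÷ 195.9860 = 1.44098.

1.441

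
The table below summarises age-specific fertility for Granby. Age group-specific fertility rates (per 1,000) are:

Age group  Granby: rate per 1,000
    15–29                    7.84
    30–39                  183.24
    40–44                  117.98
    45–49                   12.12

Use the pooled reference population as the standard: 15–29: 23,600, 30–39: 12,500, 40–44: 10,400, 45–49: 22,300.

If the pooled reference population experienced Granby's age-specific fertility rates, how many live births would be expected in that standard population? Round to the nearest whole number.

3973

Expected live births = Σ (standard pop × age-specific rate ÷ 1,000)
= 23,600×7.84/1,000 + 12,500×183.24/1,000 + 10,400×117.98/1,000 + 22,300×12.12/1,000
= 185.02 + 2290.50 + 1226.99 + 270.28 = 3972.79.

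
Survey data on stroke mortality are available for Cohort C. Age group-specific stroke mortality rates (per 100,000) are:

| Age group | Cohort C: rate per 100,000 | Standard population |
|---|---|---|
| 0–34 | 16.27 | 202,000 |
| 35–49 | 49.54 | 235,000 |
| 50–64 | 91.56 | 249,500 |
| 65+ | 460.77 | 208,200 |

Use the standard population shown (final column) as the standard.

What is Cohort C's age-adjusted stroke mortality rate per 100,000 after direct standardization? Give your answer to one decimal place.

149.4

Standard total = 894,700; weights = 0.2258, 0.2627, 0.2789, 0.2327.
Standardized rate: 0.2258×16.27 + 0.2627×49.54 + 0.2789×91.56 + 0.2327×460.77 = 149.4411 per 100,000.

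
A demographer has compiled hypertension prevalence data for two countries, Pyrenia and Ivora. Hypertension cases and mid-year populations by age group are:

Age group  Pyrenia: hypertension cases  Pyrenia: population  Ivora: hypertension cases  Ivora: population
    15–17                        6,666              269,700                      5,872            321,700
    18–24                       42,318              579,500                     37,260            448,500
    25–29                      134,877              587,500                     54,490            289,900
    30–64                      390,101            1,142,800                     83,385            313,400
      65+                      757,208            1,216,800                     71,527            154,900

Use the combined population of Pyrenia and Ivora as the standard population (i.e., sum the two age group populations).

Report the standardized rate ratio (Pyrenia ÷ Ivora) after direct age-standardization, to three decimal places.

1.281

Age-specific rates per 1,000 for Pyrenia: 24.716, 73.025, 229.578, 341.355, 622.295.
For Ivora: 18.253, 83.077, 187.961, 266.066, 461.762.
Combined standard total = 5,324,700; weights = 0.1111, 0.1931, 0.1648, 0.2735, 0.2576.
Pyrenia: 0.1111×24.716 + 0.1931×73.025 + 0.1648×229.578 + 0.2735×341.355 + 0.2576×622.295 = 308.3370 per 1,000.
Ivora: 0.1111×18.253 + 0.1931×83.077 + 0.1648×187.961 + 0.2735×266.066 + 0.2576×461.762 = 240.7572 per 1,000.
Ratio = 308.3370 ÷ 240.7572 = 1.28070.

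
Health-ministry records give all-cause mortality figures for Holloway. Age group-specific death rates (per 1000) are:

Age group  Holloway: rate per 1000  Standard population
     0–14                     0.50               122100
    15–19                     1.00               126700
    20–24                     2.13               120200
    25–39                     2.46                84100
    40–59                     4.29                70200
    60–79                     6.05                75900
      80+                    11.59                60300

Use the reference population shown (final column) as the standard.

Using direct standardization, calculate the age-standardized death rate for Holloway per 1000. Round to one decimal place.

3.2

Standard total = 659500; weights = 0.1851, 0.1921, 0.1823, 0.1275, 0.1064, 0.1151, 0.0914.
Standardized rate: 0.1851×0.50 + 0.1921×1.00 + 0.1823×2.13 + 0.1275×2.46 + 0.1064×4.29 + 0.1151×6.05 + 0.0914×11.59 = 3.1992 per 1000.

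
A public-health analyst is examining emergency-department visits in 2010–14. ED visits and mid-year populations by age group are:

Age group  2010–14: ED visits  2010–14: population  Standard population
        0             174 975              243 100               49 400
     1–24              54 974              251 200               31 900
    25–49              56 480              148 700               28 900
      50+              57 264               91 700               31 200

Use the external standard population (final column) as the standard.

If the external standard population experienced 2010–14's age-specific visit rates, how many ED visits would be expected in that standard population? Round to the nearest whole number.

72998

Age-specific rates per 1 000 for 2010–14: 719.766, 218.846, 379.825, 624.471.
Expected ED visits = Σ (standard pop × age-specific rate ÷ 1 000)
= 49 400×719.766/1 000 + 31 900×218.846/1 000 + 28 900×379.825/1 000 + 31 200×624.471/1 000
= 35556.42 + 6981.17 + 10976.95 + 19483.50 = 72998.04.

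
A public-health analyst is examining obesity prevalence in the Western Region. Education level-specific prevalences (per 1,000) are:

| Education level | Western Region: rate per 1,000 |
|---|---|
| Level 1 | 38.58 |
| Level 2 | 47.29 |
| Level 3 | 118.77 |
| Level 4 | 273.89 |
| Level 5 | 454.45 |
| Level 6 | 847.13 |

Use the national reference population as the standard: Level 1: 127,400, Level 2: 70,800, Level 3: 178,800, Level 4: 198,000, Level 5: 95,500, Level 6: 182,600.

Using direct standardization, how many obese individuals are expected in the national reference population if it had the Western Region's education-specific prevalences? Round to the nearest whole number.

Expected obese individuals = Σ (standard pop × education-specific rate ÷ 1,000)
= 127,400×38.58/1,000 + 70,800×47.29/1,000 + 178,800×118.77/1,000 + 198,000×273.89/1,000 + 95,500×454.45/1,000 + 182,600×847.13/1,000
= 4915.09 + 3348.13 + 21236.08 + 54230.22 + 43399.97 + 154685.94 = 281815.43.

281815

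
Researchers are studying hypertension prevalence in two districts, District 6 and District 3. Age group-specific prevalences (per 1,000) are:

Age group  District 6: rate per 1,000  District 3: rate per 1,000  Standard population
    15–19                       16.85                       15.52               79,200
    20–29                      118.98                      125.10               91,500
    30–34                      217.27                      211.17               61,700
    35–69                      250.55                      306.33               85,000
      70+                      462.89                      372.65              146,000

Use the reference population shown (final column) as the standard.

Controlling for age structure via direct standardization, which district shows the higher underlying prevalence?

Standard total = 463,400; weights = 0.1709, 0.1975, 0.1331, 0.1834, 0.3151.
District 6: 0.1709×16.85 + 0.1975×118.98 + 0.1331×217.27 + 0.1834×250.55 + 0.3151×462.89 = 247.0985 per 1,000.
District 3: 0.1709×15.52 + 0.1975×125.10 + 0.1331×211.17 + 0.1834×306.33 + 0.3151×372.65 = 229.0677 per 1,000.

District 6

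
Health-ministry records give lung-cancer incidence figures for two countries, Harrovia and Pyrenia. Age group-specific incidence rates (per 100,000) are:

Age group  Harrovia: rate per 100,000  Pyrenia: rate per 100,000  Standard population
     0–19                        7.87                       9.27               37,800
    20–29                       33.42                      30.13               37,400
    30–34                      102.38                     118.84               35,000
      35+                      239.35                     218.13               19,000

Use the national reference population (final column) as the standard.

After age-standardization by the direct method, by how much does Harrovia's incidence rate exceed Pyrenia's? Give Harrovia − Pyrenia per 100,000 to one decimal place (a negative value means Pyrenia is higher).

-0.8

Standard total = 129,200; weights = 0.2926, 0.2895, 0.2709, 0.1471.
Harrovia: 0.2926×7.87 + 0.2895×33.42 + 0.2709×102.38 + 0.1471×239.35 = 74.9098 per 100,000.
Pyrenia: 0.2926×9.27 + 0.2895×30.13 + 0.2709×118.84 + 0.1471×218.13 = 75.7054 per 100,000.
Difference = 74.9098 − 75.7054 = -0.7956.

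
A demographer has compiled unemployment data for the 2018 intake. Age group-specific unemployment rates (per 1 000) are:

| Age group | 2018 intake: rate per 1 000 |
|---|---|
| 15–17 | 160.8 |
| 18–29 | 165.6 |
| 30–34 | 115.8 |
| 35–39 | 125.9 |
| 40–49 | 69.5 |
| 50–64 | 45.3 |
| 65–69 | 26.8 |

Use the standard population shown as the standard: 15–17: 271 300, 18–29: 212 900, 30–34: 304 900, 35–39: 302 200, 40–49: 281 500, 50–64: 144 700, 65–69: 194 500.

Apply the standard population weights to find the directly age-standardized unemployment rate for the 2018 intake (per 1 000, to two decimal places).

Standard total = 1 712 000; weights = 0.1585, 0.1244, 0.1781, 0.1765, 0.1644, 0.0845, 0.1136.
Standardized rate: 0.1585×160.8 + 0.1244×165.6 + 0.1781×115.8 + 0.1765×125.9 + 0.1644×69.5 + 0.0845×45.3 + 0.1136×26.8 = 107.2240 per 1 000.

107.22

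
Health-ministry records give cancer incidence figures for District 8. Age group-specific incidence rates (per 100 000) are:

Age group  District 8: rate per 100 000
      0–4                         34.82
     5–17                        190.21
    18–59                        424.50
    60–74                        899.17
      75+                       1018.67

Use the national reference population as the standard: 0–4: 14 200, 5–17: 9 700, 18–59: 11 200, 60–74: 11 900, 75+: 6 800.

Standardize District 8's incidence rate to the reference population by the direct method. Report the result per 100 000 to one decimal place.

Standard total = 53 800; weights = 0.2639, 0.1803, 0.2082, 0.2212, 0.1264.
Standardized rate: 0.2639×34.82 + 0.1803×190.21 + 0.2082×424.50 + 0.2212×899.17 + 0.1264×1018.67 = 459.4974 per 100 000.

459.5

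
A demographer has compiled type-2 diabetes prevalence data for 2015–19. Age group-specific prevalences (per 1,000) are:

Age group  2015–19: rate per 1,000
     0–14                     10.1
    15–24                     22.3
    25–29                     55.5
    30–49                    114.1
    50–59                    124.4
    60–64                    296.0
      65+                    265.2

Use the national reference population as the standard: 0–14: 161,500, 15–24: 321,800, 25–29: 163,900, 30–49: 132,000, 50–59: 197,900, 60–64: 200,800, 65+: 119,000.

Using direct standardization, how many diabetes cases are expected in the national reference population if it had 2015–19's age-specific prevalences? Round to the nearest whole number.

148579

Expected diabetes cases = Σ (standard pop × age-specific rate ÷ 1,000)
= 161,500×10.1/1,000 + 321,800×22.3/1,000 + 163,900×55.5/1,000 + 132,000×114.1/1,000 + 197,900×124.4/1,000 + 200,800×296.0/1,000 + 119,000×265.2/1,000
= 1631.15 + 7176.14 + 9096.45 + 15061.20 + 24618.76 + 59436.80 + 31558.80 = 148579.30.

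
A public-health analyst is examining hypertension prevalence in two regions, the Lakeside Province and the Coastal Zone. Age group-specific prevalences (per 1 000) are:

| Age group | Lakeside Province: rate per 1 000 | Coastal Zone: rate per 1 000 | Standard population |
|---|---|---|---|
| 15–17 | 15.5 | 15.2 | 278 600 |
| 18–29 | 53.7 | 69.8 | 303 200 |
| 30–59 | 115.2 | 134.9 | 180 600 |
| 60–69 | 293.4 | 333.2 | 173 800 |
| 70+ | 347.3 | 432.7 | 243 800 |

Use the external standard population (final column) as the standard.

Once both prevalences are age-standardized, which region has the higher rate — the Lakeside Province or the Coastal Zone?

Standard total = 1 180 000; weights = 0.2361, 0.2569, 0.1531, 0.1473, 0.2066.
The Lakeside Province: 0.2361×15.5 + 0.2569×53.7 + 0.1531×115.2 + 0.1473×293.4 + 0.2066×347.3 = 150.0593 per 1 000.
The Coastal Zone: 0.2361×15.2 + 0.2569×69.8 + 0.1531×134.9 + 0.1473×333.2 + 0.2066×432.7 = 180.6470 per 1 000.

Coastal Zone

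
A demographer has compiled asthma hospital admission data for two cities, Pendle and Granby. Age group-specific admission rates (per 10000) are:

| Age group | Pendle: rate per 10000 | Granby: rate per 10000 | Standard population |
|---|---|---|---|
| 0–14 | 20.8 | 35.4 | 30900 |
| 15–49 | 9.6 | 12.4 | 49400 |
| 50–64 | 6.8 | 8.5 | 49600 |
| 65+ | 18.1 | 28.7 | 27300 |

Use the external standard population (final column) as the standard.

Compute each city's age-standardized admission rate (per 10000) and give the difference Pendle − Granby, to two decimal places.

-6.13

Standard total = 157200; weights = 0.1966, 0.3142, 0.3155, 0.1737.
Pendle: 0.1966×20.8 + 0.3142×9.6 + 0.3155×6.8 + 0.1737×18.1 = 12.3942 per 10000.
Granby: 0.1966×35.4 + 0.3142×12.4 + 0.3155×8.5 + 0.1737×28.7 = 18.5212 per 10000.
Difference = 12.3942 − 18.5212 = -6.1270.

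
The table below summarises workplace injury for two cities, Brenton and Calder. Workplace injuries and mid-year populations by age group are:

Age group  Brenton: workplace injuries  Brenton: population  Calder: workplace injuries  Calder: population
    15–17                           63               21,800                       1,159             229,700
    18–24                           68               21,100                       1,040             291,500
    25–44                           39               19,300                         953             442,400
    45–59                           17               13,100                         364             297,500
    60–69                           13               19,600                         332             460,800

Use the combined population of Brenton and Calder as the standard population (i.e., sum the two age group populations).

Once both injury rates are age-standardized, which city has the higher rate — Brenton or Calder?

Calder

Age-specific rates per 10,000 for Brenton: 28.90, 32.23, 20.21, 12.98, 6.63.
For Calder: 50.46, 35.68, 21.54, 12.24, 7.20.
Combined standard total = 1,816,800; weights = 0.1384, 0.1721, 0.2541, 0.1710, 0.2644.
Brenton: 0.1384×28.90 + 0.1721×32.23 + 0.2541×20.21 + 0.1710×12.98 + 0.2644×6.63 = 18.6532 per 10,000.
Calder: 0.1384×50.46 + 0.1721×35.68 + 0.2541×21.54 + 0.1710×12.24 + 0.2644×7.20 = 22.5947 per 10,000.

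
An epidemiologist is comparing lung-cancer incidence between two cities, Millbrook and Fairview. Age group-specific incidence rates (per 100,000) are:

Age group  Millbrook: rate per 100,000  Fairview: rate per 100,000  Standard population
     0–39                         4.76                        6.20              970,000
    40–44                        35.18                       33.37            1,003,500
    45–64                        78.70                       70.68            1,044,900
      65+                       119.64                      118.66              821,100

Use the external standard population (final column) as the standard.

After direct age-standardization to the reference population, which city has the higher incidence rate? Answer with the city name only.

Millbrook

Standard total = 3,839,500; weights = 0.2526, 0.2614, 0.2721, 0.2139.
Millbrook: 0.2526×4.76 + 0.2614×35.18 + 0.2721×78.70 + 0.2139×119.64 = 57.4008 per 100,000.
Fairview: 0.2526×6.20 + 0.2614×33.37 + 0.2721×70.68 + 0.2139×118.66 = 54.8993 per 100,000.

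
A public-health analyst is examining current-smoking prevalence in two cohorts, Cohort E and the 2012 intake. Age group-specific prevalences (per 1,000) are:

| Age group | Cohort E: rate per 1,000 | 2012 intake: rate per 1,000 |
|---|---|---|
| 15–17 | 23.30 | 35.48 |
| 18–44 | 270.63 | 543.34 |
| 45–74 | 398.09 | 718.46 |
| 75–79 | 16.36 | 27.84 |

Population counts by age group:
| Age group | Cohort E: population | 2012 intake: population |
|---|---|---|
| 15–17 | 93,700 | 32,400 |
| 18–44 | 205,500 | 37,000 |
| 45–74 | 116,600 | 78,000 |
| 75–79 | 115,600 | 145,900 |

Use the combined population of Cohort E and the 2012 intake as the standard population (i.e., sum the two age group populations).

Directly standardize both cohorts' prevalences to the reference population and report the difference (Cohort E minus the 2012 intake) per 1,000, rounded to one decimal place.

-161.3

Combined standard total = 824,700; weights = 0.1529, 0.2940, 0.2360, 0.3171.
Cohort E: 0.1529×23.30 + 0.2940×270.63 + 0.2360×398.09 + 0.3171×16.36 = 182.2631 per 1,000.
The 2012 intake: 0.1529×35.48 + 0.2940×543.34 + 0.2360×718.46 + 0.3171×27.84 = 343.5509 per 1,000.
Difference = 182.2631 − 343.5509 = -161.2879.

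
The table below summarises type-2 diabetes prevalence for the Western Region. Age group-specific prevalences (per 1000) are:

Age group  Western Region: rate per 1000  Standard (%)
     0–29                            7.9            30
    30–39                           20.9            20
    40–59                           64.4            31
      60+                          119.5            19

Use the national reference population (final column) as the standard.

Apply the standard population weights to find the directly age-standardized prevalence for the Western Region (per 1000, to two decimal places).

49.22

Standard weights: 0.30, 0.20, 0.31, 0.19.
Standardized rate: 0.3000×7.9 + 0.2000×20.9 + 0.3100×64.4 + 0.1900×119.5 = 49.2190 per 1000.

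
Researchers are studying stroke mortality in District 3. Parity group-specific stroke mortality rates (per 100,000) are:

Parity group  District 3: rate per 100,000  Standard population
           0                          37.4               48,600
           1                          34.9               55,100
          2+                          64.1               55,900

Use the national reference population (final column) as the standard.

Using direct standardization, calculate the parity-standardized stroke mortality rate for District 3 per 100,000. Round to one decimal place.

Standard total = 159,600; weights = 0.3045, 0.3452, 0.3503.
Standardized rate: 0.3045×37.4 + 0.3452×34.9 + 0.3503×64.1 = 45.8886 per 100,000.

45.9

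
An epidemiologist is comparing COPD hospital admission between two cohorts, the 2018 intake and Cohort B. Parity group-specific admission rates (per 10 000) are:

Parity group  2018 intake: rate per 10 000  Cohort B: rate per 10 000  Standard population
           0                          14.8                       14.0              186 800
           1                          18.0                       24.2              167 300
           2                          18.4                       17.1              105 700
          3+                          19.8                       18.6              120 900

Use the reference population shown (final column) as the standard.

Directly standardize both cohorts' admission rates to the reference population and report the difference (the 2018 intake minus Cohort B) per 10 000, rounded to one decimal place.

-1.0

Standard total = 580 700; weights = 0.3217, 0.2881, 0.1820, 0.2082.
The 2018 intake: 0.3217×14.8 + 0.2881×18.0 + 0.1820×18.4 + 0.2082×19.8 = 17.4182 per 10 000.
Cohort B: 0.3217×14.0 + 0.2881×24.2 + 0.1820×17.1 + 0.2082×18.6 = 18.4606 per 10 000.
Difference = 17.4182 − 18.4606 = -1.0424.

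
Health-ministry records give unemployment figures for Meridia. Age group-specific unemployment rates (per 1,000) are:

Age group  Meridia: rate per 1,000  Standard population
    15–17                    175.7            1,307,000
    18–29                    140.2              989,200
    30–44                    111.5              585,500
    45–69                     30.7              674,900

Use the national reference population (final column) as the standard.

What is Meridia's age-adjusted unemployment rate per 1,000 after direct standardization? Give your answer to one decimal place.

127.7

Standard total = 3,556,600; weights = 0.3675, 0.2781, 0.1646, 0.1898.
Standardized rate: 0.3675×175.7 + 0.2781×140.2 + 0.1646×111.5 + 0.1898×30.7 = 127.7423 per 1,000.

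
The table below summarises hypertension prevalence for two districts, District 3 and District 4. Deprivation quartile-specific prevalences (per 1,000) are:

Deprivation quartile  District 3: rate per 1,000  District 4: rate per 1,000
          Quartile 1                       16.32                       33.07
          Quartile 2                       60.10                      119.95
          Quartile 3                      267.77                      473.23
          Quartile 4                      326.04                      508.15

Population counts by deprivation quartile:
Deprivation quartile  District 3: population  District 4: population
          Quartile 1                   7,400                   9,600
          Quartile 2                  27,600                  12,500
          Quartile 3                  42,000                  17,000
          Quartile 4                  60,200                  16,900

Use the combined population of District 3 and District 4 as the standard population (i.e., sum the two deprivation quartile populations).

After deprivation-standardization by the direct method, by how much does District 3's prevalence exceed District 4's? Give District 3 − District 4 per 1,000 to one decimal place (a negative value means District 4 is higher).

Combined standard total = 193,200; weights = 0.0880, 0.2076, 0.3054, 0.3991.
District 3: 0.0880×16.32 + 0.2076×60.10 + 0.3054×267.77 + 0.3991×326.04 = 225.7948 per 1,000.
District 4: 0.0880×33.07 + 0.2076×119.95 + 0.3054×473.23 + 0.3991×508.15 = 375.1093 per 1,000.
Difference = 225.7948 − 375.1093 = -149.3145.

-149.3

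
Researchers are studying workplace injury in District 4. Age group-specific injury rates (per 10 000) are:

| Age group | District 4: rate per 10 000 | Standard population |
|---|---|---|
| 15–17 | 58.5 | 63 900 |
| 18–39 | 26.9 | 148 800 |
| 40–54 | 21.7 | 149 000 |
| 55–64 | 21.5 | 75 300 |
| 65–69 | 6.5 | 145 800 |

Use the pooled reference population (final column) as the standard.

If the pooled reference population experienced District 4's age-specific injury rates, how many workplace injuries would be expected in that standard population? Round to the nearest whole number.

Expected workplace injuries = Σ (standard pop × age-specific rate ÷ 10 000)
= 63 900×58.5/10 000 + 148 800×26.9/10 000 + 149 000×21.7/10 000 + 75 300×21.5/10 000 + 145 800×6.5/10 000
= 373.81 + 400.27 + 323.33 + 161.90 + 94.77 = 1354.08.

1354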